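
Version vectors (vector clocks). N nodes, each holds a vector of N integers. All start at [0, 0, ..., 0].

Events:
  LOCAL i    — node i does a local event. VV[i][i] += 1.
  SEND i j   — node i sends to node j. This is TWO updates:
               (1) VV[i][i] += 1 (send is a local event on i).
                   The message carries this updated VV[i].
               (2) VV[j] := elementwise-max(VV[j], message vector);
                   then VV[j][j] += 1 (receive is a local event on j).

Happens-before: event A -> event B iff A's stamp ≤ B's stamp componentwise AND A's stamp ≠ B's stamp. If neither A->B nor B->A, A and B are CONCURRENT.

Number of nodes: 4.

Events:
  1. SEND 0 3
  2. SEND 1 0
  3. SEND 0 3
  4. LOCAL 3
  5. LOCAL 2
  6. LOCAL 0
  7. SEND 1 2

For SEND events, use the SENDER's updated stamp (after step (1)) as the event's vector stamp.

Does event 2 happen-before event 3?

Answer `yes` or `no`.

Initial: VV[0]=[0, 0, 0, 0]
Initial: VV[1]=[0, 0, 0, 0]
Initial: VV[2]=[0, 0, 0, 0]
Initial: VV[3]=[0, 0, 0, 0]
Event 1: SEND 0->3: VV[0][0]++ -> VV[0]=[1, 0, 0, 0], msg_vec=[1, 0, 0, 0]; VV[3]=max(VV[3],msg_vec) then VV[3][3]++ -> VV[3]=[1, 0, 0, 1]
Event 2: SEND 1->0: VV[1][1]++ -> VV[1]=[0, 1, 0, 0], msg_vec=[0, 1, 0, 0]; VV[0]=max(VV[0],msg_vec) then VV[0][0]++ -> VV[0]=[2, 1, 0, 0]
Event 3: SEND 0->3: VV[0][0]++ -> VV[0]=[3, 1, 0, 0], msg_vec=[3, 1, 0, 0]; VV[3]=max(VV[3],msg_vec) then VV[3][3]++ -> VV[3]=[3, 1, 0, 2]
Event 4: LOCAL 3: VV[3][3]++ -> VV[3]=[3, 1, 0, 3]
Event 5: LOCAL 2: VV[2][2]++ -> VV[2]=[0, 0, 1, 0]
Event 6: LOCAL 0: VV[0][0]++ -> VV[0]=[4, 1, 0, 0]
Event 7: SEND 1->2: VV[1][1]++ -> VV[1]=[0, 2, 0, 0], msg_vec=[0, 2, 0, 0]; VV[2]=max(VV[2],msg_vec) then VV[2][2]++ -> VV[2]=[0, 2, 2, 0]
Event 2 stamp: [0, 1, 0, 0]
Event 3 stamp: [3, 1, 0, 0]
[0, 1, 0, 0] <= [3, 1, 0, 0]? True. Equal? False. Happens-before: True

Answer: yes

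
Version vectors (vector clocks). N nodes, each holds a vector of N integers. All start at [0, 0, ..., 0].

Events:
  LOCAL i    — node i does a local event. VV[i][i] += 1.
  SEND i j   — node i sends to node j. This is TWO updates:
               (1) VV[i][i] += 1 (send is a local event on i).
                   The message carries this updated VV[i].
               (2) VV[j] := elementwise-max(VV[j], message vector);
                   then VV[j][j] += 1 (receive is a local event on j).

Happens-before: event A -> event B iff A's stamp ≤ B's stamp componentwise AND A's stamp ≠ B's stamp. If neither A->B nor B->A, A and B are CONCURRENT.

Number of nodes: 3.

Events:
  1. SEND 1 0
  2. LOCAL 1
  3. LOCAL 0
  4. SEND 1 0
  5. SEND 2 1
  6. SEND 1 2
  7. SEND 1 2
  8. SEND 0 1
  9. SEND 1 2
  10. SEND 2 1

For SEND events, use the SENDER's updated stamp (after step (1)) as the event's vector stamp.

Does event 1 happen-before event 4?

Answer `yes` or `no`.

Answer: yes

Derivation:
Initial: VV[0]=[0, 0, 0]
Initial: VV[1]=[0, 0, 0]
Initial: VV[2]=[0, 0, 0]
Event 1: SEND 1->0: VV[1][1]++ -> VV[1]=[0, 1, 0], msg_vec=[0, 1, 0]; VV[0]=max(VV[0],msg_vec) then VV[0][0]++ -> VV[0]=[1, 1, 0]
Event 2: LOCAL 1: VV[1][1]++ -> VV[1]=[0, 2, 0]
Event 3: LOCAL 0: VV[0][0]++ -> VV[0]=[2, 1, 0]
Event 4: SEND 1->0: VV[1][1]++ -> VV[1]=[0, 3, 0], msg_vec=[0, 3, 0]; VV[0]=max(VV[0],msg_vec) then VV[0][0]++ -> VV[0]=[3, 3, 0]
Event 5: SEND 2->1: VV[2][2]++ -> VV[2]=[0, 0, 1], msg_vec=[0, 0, 1]; VV[1]=max(VV[1],msg_vec) then VV[1][1]++ -> VV[1]=[0, 4, 1]
Event 6: SEND 1->2: VV[1][1]++ -> VV[1]=[0, 5, 1], msg_vec=[0, 5, 1]; VV[2]=max(VV[2],msg_vec) then VV[2][2]++ -> VV[2]=[0, 5, 2]
Event 7: SEND 1->2: VV[1][1]++ -> VV[1]=[0, 6, 1], msg_vec=[0, 6, 1]; VV[2]=max(VV[2],msg_vec) then VV[2][2]++ -> VV[2]=[0, 6, 3]
Event 8: SEND 0->1: VV[0][0]++ -> VV[0]=[4, 3, 0], msg_vec=[4, 3, 0]; VV[1]=max(VV[1],msg_vec) then VV[1][1]++ -> VV[1]=[4, 7, 1]
Event 9: SEND 1->2: VV[1][1]++ -> VV[1]=[4, 8, 1], msg_vec=[4, 8, 1]; VV[2]=max(VV[2],msg_vec) then VV[2][2]++ -> VV[2]=[4, 8, 4]
Event 10: SEND 2->1: VV[2][2]++ -> VV[2]=[4, 8, 5], msg_vec=[4, 8, 5]; VV[1]=max(VV[1],msg_vec) then VV[1][1]++ -> VV[1]=[4, 9, 5]
Event 1 stamp: [0, 1, 0]
Event 4 stamp: [0, 3, 0]
[0, 1, 0] <= [0, 3, 0]? True. Equal? False. Happens-before: True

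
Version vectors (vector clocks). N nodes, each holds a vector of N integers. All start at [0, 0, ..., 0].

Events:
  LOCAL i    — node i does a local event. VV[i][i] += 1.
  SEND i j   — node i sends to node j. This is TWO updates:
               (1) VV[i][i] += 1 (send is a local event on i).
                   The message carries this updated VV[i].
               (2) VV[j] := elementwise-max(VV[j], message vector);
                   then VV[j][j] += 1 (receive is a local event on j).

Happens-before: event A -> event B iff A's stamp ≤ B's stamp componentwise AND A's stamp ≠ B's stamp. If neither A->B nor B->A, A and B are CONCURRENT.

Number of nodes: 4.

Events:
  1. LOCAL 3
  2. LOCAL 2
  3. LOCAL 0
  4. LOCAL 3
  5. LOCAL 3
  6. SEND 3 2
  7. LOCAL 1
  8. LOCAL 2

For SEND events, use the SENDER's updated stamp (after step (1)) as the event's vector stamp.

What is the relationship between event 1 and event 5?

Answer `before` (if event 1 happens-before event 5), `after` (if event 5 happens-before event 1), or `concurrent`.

Answer: before

Derivation:
Initial: VV[0]=[0, 0, 0, 0]
Initial: VV[1]=[0, 0, 0, 0]
Initial: VV[2]=[0, 0, 0, 0]
Initial: VV[3]=[0, 0, 0, 0]
Event 1: LOCAL 3: VV[3][3]++ -> VV[3]=[0, 0, 0, 1]
Event 2: LOCAL 2: VV[2][2]++ -> VV[2]=[0, 0, 1, 0]
Event 3: LOCAL 0: VV[0][0]++ -> VV[0]=[1, 0, 0, 0]
Event 4: LOCAL 3: VV[3][3]++ -> VV[3]=[0, 0, 0, 2]
Event 5: LOCAL 3: VV[3][3]++ -> VV[3]=[0, 0, 0, 3]
Event 6: SEND 3->2: VV[3][3]++ -> VV[3]=[0, 0, 0, 4], msg_vec=[0, 0, 0, 4]; VV[2]=max(VV[2],msg_vec) then VV[2][2]++ -> VV[2]=[0, 0, 2, 4]
Event 7: LOCAL 1: VV[1][1]++ -> VV[1]=[0, 1, 0, 0]
Event 8: LOCAL 2: VV[2][2]++ -> VV[2]=[0, 0, 3, 4]
Event 1 stamp: [0, 0, 0, 1]
Event 5 stamp: [0, 0, 0, 3]
[0, 0, 0, 1] <= [0, 0, 0, 3]? True
[0, 0, 0, 3] <= [0, 0, 0, 1]? False
Relation: before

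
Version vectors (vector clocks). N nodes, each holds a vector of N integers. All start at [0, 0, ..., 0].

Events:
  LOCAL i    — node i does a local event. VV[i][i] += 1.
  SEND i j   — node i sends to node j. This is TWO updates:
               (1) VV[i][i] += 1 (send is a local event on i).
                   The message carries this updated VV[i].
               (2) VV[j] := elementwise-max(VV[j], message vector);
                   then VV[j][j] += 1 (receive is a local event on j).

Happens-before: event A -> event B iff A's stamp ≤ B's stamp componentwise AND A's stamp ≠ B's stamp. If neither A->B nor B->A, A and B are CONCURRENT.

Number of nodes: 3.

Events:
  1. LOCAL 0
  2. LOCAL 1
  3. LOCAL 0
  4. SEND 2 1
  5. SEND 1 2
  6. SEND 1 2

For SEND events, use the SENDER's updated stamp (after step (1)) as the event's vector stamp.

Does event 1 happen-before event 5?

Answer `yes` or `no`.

Initial: VV[0]=[0, 0, 0]
Initial: VV[1]=[0, 0, 0]
Initial: VV[2]=[0, 0, 0]
Event 1: LOCAL 0: VV[0][0]++ -> VV[0]=[1, 0, 0]
Event 2: LOCAL 1: VV[1][1]++ -> VV[1]=[0, 1, 0]
Event 3: LOCAL 0: VV[0][0]++ -> VV[0]=[2, 0, 0]
Event 4: SEND 2->1: VV[2][2]++ -> VV[2]=[0, 0, 1], msg_vec=[0, 0, 1]; VV[1]=max(VV[1],msg_vec) then VV[1][1]++ -> VV[1]=[0, 2, 1]
Event 5: SEND 1->2: VV[1][1]++ -> VV[1]=[0, 3, 1], msg_vec=[0, 3, 1]; VV[2]=max(VV[2],msg_vec) then VV[2][2]++ -> VV[2]=[0, 3, 2]
Event 6: SEND 1->2: VV[1][1]++ -> VV[1]=[0, 4, 1], msg_vec=[0, 4, 1]; VV[2]=max(VV[2],msg_vec) then VV[2][2]++ -> VV[2]=[0, 4, 3]
Event 1 stamp: [1, 0, 0]
Event 5 stamp: [0, 3, 1]
[1, 0, 0] <= [0, 3, 1]? False. Equal? False. Happens-before: False

Answer: no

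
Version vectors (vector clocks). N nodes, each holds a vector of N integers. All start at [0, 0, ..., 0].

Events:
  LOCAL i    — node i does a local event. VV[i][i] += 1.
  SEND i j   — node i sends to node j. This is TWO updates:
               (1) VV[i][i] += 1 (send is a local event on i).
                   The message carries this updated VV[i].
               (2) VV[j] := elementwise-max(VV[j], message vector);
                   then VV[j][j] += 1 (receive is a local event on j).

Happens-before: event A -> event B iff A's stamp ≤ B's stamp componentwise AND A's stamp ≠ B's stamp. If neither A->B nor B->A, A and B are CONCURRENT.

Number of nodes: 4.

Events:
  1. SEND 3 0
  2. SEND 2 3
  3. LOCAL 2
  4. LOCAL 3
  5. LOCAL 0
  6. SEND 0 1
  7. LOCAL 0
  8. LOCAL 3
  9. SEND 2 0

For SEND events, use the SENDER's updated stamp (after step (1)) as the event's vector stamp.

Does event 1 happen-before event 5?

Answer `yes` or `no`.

Initial: VV[0]=[0, 0, 0, 0]
Initial: VV[1]=[0, 0, 0, 0]
Initial: VV[2]=[0, 0, 0, 0]
Initial: VV[3]=[0, 0, 0, 0]
Event 1: SEND 3->0: VV[3][3]++ -> VV[3]=[0, 0, 0, 1], msg_vec=[0, 0, 0, 1]; VV[0]=max(VV[0],msg_vec) then VV[0][0]++ -> VV[0]=[1, 0, 0, 1]
Event 2: SEND 2->3: VV[2][2]++ -> VV[2]=[0, 0, 1, 0], msg_vec=[0, 0, 1, 0]; VV[3]=max(VV[3],msg_vec) then VV[3][3]++ -> VV[3]=[0, 0, 1, 2]
Event 3: LOCAL 2: VV[2][2]++ -> VV[2]=[0, 0, 2, 0]
Event 4: LOCAL 3: VV[3][3]++ -> VV[3]=[0, 0, 1, 3]
Event 5: LOCAL 0: VV[0][0]++ -> VV[0]=[2, 0, 0, 1]
Event 6: SEND 0->1: VV[0][0]++ -> VV[0]=[3, 0, 0, 1], msg_vec=[3, 0, 0, 1]; VV[1]=max(VV[1],msg_vec) then VV[1][1]++ -> VV[1]=[3, 1, 0, 1]
Event 7: LOCAL 0: VV[0][0]++ -> VV[0]=[4, 0, 0, 1]
Event 8: LOCAL 3: VV[3][3]++ -> VV[3]=[0, 0, 1, 4]
Event 9: SEND 2->0: VV[2][2]++ -> VV[2]=[0, 0, 3, 0], msg_vec=[0, 0, 3, 0]; VV[0]=max(VV[0],msg_vec) then VV[0][0]++ -> VV[0]=[5, 0, 3, 1]
Event 1 stamp: [0, 0, 0, 1]
Event 5 stamp: [2, 0, 0, 1]
[0, 0, 0, 1] <= [2, 0, 0, 1]? True. Equal? False. Happens-before: True

Answer: yes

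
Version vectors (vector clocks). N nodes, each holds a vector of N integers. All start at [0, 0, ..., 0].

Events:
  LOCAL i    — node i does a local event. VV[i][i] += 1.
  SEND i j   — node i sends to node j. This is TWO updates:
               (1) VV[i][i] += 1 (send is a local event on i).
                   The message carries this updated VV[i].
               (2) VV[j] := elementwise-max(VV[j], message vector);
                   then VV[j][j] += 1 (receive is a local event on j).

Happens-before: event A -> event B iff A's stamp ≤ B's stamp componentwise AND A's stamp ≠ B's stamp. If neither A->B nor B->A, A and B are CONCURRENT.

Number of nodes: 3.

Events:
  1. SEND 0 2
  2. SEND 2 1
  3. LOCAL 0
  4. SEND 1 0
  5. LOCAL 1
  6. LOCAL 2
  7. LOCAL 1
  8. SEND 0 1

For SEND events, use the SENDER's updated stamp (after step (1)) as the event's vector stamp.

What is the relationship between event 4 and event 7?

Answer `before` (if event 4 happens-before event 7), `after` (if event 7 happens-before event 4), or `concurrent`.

Initial: VV[0]=[0, 0, 0]
Initial: VV[1]=[0, 0, 0]
Initial: VV[2]=[0, 0, 0]
Event 1: SEND 0->2: VV[0][0]++ -> VV[0]=[1, 0, 0], msg_vec=[1, 0, 0]; VV[2]=max(VV[2],msg_vec) then VV[2][2]++ -> VV[2]=[1, 0, 1]
Event 2: SEND 2->1: VV[2][2]++ -> VV[2]=[1, 0, 2], msg_vec=[1, 0, 2]; VV[1]=max(VV[1],msg_vec) then VV[1][1]++ -> VV[1]=[1, 1, 2]
Event 3: LOCAL 0: VV[0][0]++ -> VV[0]=[2, 0, 0]
Event 4: SEND 1->0: VV[1][1]++ -> VV[1]=[1, 2, 2], msg_vec=[1, 2, 2]; VV[0]=max(VV[0],msg_vec) then VV[0][0]++ -> VV[0]=[3, 2, 2]
Event 5: LOCAL 1: VV[1][1]++ -> VV[1]=[1, 3, 2]
Event 6: LOCAL 2: VV[2][2]++ -> VV[2]=[1, 0, 3]
Event 7: LOCAL 1: VV[1][1]++ -> VV[1]=[1, 4, 2]
Event 8: SEND 0->1: VV[0][0]++ -> VV[0]=[4, 2, 2], msg_vec=[4, 2, 2]; VV[1]=max(VV[1],msg_vec) then VV[1][1]++ -> VV[1]=[4, 5, 2]
Event 4 stamp: [1, 2, 2]
Event 7 stamp: [1, 4, 2]
[1, 2, 2] <= [1, 4, 2]? True
[1, 4, 2] <= [1, 2, 2]? False
Relation: before

Answer: before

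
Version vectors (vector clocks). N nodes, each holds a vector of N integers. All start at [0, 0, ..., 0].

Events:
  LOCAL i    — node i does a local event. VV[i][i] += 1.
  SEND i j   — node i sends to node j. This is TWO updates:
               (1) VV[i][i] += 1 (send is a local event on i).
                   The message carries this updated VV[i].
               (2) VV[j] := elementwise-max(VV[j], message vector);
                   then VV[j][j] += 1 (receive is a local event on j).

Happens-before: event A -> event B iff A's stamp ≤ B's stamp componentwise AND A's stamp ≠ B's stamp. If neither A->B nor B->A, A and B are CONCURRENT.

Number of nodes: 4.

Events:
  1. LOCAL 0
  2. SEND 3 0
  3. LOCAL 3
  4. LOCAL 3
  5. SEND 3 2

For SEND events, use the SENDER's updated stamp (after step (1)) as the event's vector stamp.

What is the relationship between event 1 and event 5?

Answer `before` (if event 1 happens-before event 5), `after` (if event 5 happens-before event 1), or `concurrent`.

Initial: VV[0]=[0, 0, 0, 0]
Initial: VV[1]=[0, 0, 0, 0]
Initial: VV[2]=[0, 0, 0, 0]
Initial: VV[3]=[0, 0, 0, 0]
Event 1: LOCAL 0: VV[0][0]++ -> VV[0]=[1, 0, 0, 0]
Event 2: SEND 3->0: VV[3][3]++ -> VV[3]=[0, 0, 0, 1], msg_vec=[0, 0, 0, 1]; VV[0]=max(VV[0],msg_vec) then VV[0][0]++ -> VV[0]=[2, 0, 0, 1]
Event 3: LOCAL 3: VV[3][3]++ -> VV[3]=[0, 0, 0, 2]
Event 4: LOCAL 3: VV[3][3]++ -> VV[3]=[0, 0, 0, 3]
Event 5: SEND 3->2: VV[3][3]++ -> VV[3]=[0, 0, 0, 4], msg_vec=[0, 0, 0, 4]; VV[2]=max(VV[2],msg_vec) then VV[2][2]++ -> VV[2]=[0, 0, 1, 4]
Event 1 stamp: [1, 0, 0, 0]
Event 5 stamp: [0, 0, 0, 4]
[1, 0, 0, 0] <= [0, 0, 0, 4]? False
[0, 0, 0, 4] <= [1, 0, 0, 0]? False
Relation: concurrent

Answer: concurrent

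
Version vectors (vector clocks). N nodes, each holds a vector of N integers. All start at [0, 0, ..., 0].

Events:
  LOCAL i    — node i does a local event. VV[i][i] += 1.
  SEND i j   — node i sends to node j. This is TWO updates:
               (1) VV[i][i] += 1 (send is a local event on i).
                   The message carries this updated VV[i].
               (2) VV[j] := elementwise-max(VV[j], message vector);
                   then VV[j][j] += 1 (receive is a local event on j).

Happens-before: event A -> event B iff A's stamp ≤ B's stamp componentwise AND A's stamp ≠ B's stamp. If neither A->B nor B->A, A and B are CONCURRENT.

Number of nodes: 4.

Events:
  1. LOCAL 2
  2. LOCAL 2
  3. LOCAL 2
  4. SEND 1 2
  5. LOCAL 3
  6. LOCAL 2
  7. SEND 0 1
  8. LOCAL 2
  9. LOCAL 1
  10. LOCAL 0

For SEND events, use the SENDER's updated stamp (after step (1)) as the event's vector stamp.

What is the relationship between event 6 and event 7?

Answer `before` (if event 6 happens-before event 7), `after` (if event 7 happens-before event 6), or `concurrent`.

Initial: VV[0]=[0, 0, 0, 0]
Initial: VV[1]=[0, 0, 0, 0]
Initial: VV[2]=[0, 0, 0, 0]
Initial: VV[3]=[0, 0, 0, 0]
Event 1: LOCAL 2: VV[2][2]++ -> VV[2]=[0, 0, 1, 0]
Event 2: LOCAL 2: VV[2][2]++ -> VV[2]=[0, 0, 2, 0]
Event 3: LOCAL 2: VV[2][2]++ -> VV[2]=[0, 0, 3, 0]
Event 4: SEND 1->2: VV[1][1]++ -> VV[1]=[0, 1, 0, 0], msg_vec=[0, 1, 0, 0]; VV[2]=max(VV[2],msg_vec) then VV[2][2]++ -> VV[2]=[0, 1, 4, 0]
Event 5: LOCAL 3: VV[3][3]++ -> VV[3]=[0, 0, 0, 1]
Event 6: LOCAL 2: VV[2][2]++ -> VV[2]=[0, 1, 5, 0]
Event 7: SEND 0->1: VV[0][0]++ -> VV[0]=[1, 0, 0, 0], msg_vec=[1, 0, 0, 0]; VV[1]=max(VV[1],msg_vec) then VV[1][1]++ -> VV[1]=[1, 2, 0, 0]
Event 8: LOCAL 2: VV[2][2]++ -> VV[2]=[0, 1, 6, 0]
Event 9: LOCAL 1: VV[1][1]++ -> VV[1]=[1, 3, 0, 0]
Event 10: LOCAL 0: VV[0][0]++ -> VV[0]=[2, 0, 0, 0]
Event 6 stamp: [0, 1, 5, 0]
Event 7 stamp: [1, 0, 0, 0]
[0, 1, 5, 0] <= [1, 0, 0, 0]? False
[1, 0, 0, 0] <= [0, 1, 5, 0]? False
Relation: concurrent

Answer: concurrent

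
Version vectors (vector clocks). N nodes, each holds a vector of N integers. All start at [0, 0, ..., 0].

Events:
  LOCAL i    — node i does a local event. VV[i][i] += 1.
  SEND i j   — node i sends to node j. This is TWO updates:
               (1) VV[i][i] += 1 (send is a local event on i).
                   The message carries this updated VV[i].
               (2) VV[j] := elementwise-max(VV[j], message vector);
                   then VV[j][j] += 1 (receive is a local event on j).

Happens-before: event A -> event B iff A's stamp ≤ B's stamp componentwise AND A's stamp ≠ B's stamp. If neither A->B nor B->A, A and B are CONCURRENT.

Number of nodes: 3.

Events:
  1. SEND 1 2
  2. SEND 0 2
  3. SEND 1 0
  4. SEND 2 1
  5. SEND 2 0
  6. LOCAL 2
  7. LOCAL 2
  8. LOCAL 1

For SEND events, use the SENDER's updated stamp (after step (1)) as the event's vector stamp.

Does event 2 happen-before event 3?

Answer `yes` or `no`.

Initial: VV[0]=[0, 0, 0]
Initial: VV[1]=[0, 0, 0]
Initial: VV[2]=[0, 0, 0]
Event 1: SEND 1->2: VV[1][1]++ -> VV[1]=[0, 1, 0], msg_vec=[0, 1, 0]; VV[2]=max(VV[2],msg_vec) then VV[2][2]++ -> VV[2]=[0, 1, 1]
Event 2: SEND 0->2: VV[0][0]++ -> VV[0]=[1, 0, 0], msg_vec=[1, 0, 0]; VV[2]=max(VV[2],msg_vec) then VV[2][2]++ -> VV[2]=[1, 1, 2]
Event 3: SEND 1->0: VV[1][1]++ -> VV[1]=[0, 2, 0], msg_vec=[0, 2, 0]; VV[0]=max(VV[0],msg_vec) then VV[0][0]++ -> VV[0]=[2, 2, 0]
Event 4: SEND 2->1: VV[2][2]++ -> VV[2]=[1, 1, 3], msg_vec=[1, 1, 3]; VV[1]=max(VV[1],msg_vec) then VV[1][1]++ -> VV[1]=[1, 3, 3]
Event 5: SEND 2->0: VV[2][2]++ -> VV[2]=[1, 1, 4], msg_vec=[1, 1, 4]; VV[0]=max(VV[0],msg_vec) then VV[0][0]++ -> VV[0]=[3, 2, 4]
Event 6: LOCAL 2: VV[2][2]++ -> VV[2]=[1, 1, 5]
Event 7: LOCAL 2: VV[2][2]++ -> VV[2]=[1, 1, 6]
Event 8: LOCAL 1: VV[1][1]++ -> VV[1]=[1, 4, 3]
Event 2 stamp: [1, 0, 0]
Event 3 stamp: [0, 2, 0]
[1, 0, 0] <= [0, 2, 0]? False. Equal? False. Happens-before: False

Answer: no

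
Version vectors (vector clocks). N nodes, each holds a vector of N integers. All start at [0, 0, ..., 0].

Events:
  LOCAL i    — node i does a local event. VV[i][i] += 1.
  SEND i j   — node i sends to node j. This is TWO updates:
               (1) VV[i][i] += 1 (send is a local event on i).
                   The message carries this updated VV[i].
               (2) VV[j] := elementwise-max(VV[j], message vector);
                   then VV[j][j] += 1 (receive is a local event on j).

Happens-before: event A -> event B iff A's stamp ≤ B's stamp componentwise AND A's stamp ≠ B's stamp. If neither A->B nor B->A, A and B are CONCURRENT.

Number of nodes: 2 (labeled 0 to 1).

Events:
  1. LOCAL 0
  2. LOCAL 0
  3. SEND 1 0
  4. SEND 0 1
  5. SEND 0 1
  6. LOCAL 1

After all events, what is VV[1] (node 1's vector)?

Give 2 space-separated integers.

Initial: VV[0]=[0, 0]
Initial: VV[1]=[0, 0]
Event 1: LOCAL 0: VV[0][0]++ -> VV[0]=[1, 0]
Event 2: LOCAL 0: VV[0][0]++ -> VV[0]=[2, 0]
Event 3: SEND 1->0: VV[1][1]++ -> VV[1]=[0, 1], msg_vec=[0, 1]; VV[0]=max(VV[0],msg_vec) then VV[0][0]++ -> VV[0]=[3, 1]
Event 4: SEND 0->1: VV[0][0]++ -> VV[0]=[4, 1], msg_vec=[4, 1]; VV[1]=max(VV[1],msg_vec) then VV[1][1]++ -> VV[1]=[4, 2]
Event 5: SEND 0->1: VV[0][0]++ -> VV[0]=[5, 1], msg_vec=[5, 1]; VV[1]=max(VV[1],msg_vec) then VV[1][1]++ -> VV[1]=[5, 3]
Event 6: LOCAL 1: VV[1][1]++ -> VV[1]=[5, 4]
Final vectors: VV[0]=[5, 1]; VV[1]=[5, 4]

Answer: 5 4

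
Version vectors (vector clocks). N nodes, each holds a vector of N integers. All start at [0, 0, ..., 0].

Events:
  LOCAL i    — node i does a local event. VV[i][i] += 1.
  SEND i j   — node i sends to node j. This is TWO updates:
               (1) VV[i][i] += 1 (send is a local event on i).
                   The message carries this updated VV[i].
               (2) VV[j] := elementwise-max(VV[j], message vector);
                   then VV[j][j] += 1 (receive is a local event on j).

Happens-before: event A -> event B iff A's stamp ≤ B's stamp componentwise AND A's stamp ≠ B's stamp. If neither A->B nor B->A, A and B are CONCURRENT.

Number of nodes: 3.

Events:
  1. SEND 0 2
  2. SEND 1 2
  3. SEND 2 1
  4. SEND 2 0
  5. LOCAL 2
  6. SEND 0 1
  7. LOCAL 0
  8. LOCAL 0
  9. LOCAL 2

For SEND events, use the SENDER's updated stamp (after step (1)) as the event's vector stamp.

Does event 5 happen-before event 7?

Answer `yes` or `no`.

Answer: no

Derivation:
Initial: VV[0]=[0, 0, 0]
Initial: VV[1]=[0, 0, 0]
Initial: VV[2]=[0, 0, 0]
Event 1: SEND 0->2: VV[0][0]++ -> VV[0]=[1, 0, 0], msg_vec=[1, 0, 0]; VV[2]=max(VV[2],msg_vec) then VV[2][2]++ -> VV[2]=[1, 0, 1]
Event 2: SEND 1->2: VV[1][1]++ -> VV[1]=[0, 1, 0], msg_vec=[0, 1, 0]; VV[2]=max(VV[2],msg_vec) then VV[2][2]++ -> VV[2]=[1, 1, 2]
Event 3: SEND 2->1: VV[2][2]++ -> VV[2]=[1, 1, 3], msg_vec=[1, 1, 3]; VV[1]=max(VV[1],msg_vec) then VV[1][1]++ -> VV[1]=[1, 2, 3]
Event 4: SEND 2->0: VV[2][2]++ -> VV[2]=[1, 1, 4], msg_vec=[1, 1, 4]; VV[0]=max(VV[0],msg_vec) then VV[0][0]++ -> VV[0]=[2, 1, 4]
Event 5: LOCAL 2: VV[2][2]++ -> VV[2]=[1, 1, 5]
Event 6: SEND 0->1: VV[0][0]++ -> VV[0]=[3, 1, 4], msg_vec=[3, 1, 4]; VV[1]=max(VV[1],msg_vec) then VV[1][1]++ -> VV[1]=[3, 3, 4]
Event 7: LOCAL 0: VV[0][0]++ -> VV[0]=[4, 1, 4]
Event 8: LOCAL 0: VV[0][0]++ -> VV[0]=[5, 1, 4]
Event 9: LOCAL 2: VV[2][2]++ -> VV[2]=[1, 1, 6]
Event 5 stamp: [1, 1, 5]
Event 7 stamp: [4, 1, 4]
[1, 1, 5] <= [4, 1, 4]? False. Equal? False. Happens-before: False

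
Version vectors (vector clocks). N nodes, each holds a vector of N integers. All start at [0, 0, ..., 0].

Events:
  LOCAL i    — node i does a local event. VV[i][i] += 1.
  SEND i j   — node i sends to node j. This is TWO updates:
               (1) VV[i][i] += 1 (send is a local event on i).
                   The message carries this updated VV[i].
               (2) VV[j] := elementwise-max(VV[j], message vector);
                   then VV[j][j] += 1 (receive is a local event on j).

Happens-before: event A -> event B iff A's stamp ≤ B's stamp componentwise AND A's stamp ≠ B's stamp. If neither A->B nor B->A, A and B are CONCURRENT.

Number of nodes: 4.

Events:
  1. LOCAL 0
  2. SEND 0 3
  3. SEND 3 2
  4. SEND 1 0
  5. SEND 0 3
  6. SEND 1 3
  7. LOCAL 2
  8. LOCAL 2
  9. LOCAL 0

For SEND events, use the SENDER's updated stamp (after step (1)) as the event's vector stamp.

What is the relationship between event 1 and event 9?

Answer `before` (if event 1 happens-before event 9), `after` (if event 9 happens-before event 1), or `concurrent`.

Initial: VV[0]=[0, 0, 0, 0]
Initial: VV[1]=[0, 0, 0, 0]
Initial: VV[2]=[0, 0, 0, 0]
Initial: VV[3]=[0, 0, 0, 0]
Event 1: LOCAL 0: VV[0][0]++ -> VV[0]=[1, 0, 0, 0]
Event 2: SEND 0->3: VV[0][0]++ -> VV[0]=[2, 0, 0, 0], msg_vec=[2, 0, 0, 0]; VV[3]=max(VV[3],msg_vec) then VV[3][3]++ -> VV[3]=[2, 0, 0, 1]
Event 3: SEND 3->2: VV[3][3]++ -> VV[3]=[2, 0, 0, 2], msg_vec=[2, 0, 0, 2]; VV[2]=max(VV[2],msg_vec) then VV[2][2]++ -> VV[2]=[2, 0, 1, 2]
Event 4: SEND 1->0: VV[1][1]++ -> VV[1]=[0, 1, 0, 0], msg_vec=[0, 1, 0, 0]; VV[0]=max(VV[0],msg_vec) then VV[0][0]++ -> VV[0]=[3, 1, 0, 0]
Event 5: SEND 0->3: VV[0][0]++ -> VV[0]=[4, 1, 0, 0], msg_vec=[4, 1, 0, 0]; VV[3]=max(VV[3],msg_vec) then VV[3][3]++ -> VV[3]=[4, 1, 0, 3]
Event 6: SEND 1->3: VV[1][1]++ -> VV[1]=[0, 2, 0, 0], msg_vec=[0, 2, 0, 0]; VV[3]=max(VV[3],msg_vec) then VV[3][3]++ -> VV[3]=[4, 2, 0, 4]
Event 7: LOCAL 2: VV[2][2]++ -> VV[2]=[2, 0, 2, 2]
Event 8: LOCAL 2: VV[2][2]++ -> VV[2]=[2, 0, 3, 2]
Event 9: LOCAL 0: VV[0][0]++ -> VV[0]=[5, 1, 0, 0]
Event 1 stamp: [1, 0, 0, 0]
Event 9 stamp: [5, 1, 0, 0]
[1, 0, 0, 0] <= [5, 1, 0, 0]? True
[5, 1, 0, 0] <= [1, 0, 0, 0]? False
Relation: before

Answer: before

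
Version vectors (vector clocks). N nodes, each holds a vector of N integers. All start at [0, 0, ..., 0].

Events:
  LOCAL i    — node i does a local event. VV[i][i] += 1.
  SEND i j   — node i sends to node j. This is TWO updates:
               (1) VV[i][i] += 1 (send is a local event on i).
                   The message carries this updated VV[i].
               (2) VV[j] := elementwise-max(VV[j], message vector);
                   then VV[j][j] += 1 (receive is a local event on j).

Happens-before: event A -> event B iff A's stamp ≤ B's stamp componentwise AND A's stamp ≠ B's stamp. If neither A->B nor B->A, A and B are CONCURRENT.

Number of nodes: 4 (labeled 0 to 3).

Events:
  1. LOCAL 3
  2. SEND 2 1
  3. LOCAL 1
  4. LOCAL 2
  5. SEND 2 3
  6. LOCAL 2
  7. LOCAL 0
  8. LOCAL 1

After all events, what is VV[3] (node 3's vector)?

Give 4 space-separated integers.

Answer: 0 0 3 2

Derivation:
Initial: VV[0]=[0, 0, 0, 0]
Initial: VV[1]=[0, 0, 0, 0]
Initial: VV[2]=[0, 0, 0, 0]
Initial: VV[3]=[0, 0, 0, 0]
Event 1: LOCAL 3: VV[3][3]++ -> VV[3]=[0, 0, 0, 1]
Event 2: SEND 2->1: VV[2][2]++ -> VV[2]=[0, 0, 1, 0], msg_vec=[0, 0, 1, 0]; VV[1]=max(VV[1],msg_vec) then VV[1][1]++ -> VV[1]=[0, 1, 1, 0]
Event 3: LOCAL 1: VV[1][1]++ -> VV[1]=[0, 2, 1, 0]
Event 4: LOCAL 2: VV[2][2]++ -> VV[2]=[0, 0, 2, 0]
Event 5: SEND 2->3: VV[2][2]++ -> VV[2]=[0, 0, 3, 0], msg_vec=[0, 0, 3, 0]; VV[3]=max(VV[3],msg_vec) then VV[3][3]++ -> VV[3]=[0, 0, 3, 2]
Event 6: LOCAL 2: VV[2][2]++ -> VV[2]=[0, 0, 4, 0]
Event 7: LOCAL 0: VV[0][0]++ -> VV[0]=[1, 0, 0, 0]
Event 8: LOCAL 1: VV[1][1]++ -> VV[1]=[0, 3, 1, 0]
Final vectors: VV[0]=[1, 0, 0, 0]; VV[1]=[0, 3, 1, 0]; VV[2]=[0, 0, 4, 0]; VV[3]=[0, 0, 3, 2]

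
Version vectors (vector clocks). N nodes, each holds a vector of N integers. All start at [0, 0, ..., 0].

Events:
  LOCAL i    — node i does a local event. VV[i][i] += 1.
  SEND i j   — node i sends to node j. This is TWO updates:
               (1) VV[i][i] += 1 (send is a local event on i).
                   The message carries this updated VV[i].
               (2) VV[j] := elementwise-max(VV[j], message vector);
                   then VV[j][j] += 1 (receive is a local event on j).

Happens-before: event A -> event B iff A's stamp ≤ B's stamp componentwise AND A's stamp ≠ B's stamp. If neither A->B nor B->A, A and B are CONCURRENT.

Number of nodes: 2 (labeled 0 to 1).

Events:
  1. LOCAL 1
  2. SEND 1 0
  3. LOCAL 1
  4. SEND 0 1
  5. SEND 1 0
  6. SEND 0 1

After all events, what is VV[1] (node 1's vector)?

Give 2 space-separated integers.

Answer: 4 6

Derivation:
Initial: VV[0]=[0, 0]
Initial: VV[1]=[0, 0]
Event 1: LOCAL 1: VV[1][1]++ -> VV[1]=[0, 1]
Event 2: SEND 1->0: VV[1][1]++ -> VV[1]=[0, 2], msg_vec=[0, 2]; VV[0]=max(VV[0],msg_vec) then VV[0][0]++ -> VV[0]=[1, 2]
Event 3: LOCAL 1: VV[1][1]++ -> VV[1]=[0, 3]
Event 4: SEND 0->1: VV[0][0]++ -> VV[0]=[2, 2], msg_vec=[2, 2]; VV[1]=max(VV[1],msg_vec) then VV[1][1]++ -> VV[1]=[2, 4]
Event 5: SEND 1->0: VV[1][1]++ -> VV[1]=[2, 5], msg_vec=[2, 5]; VV[0]=max(VV[0],msg_vec) then VV[0][0]++ -> VV[0]=[3, 5]
Event 6: SEND 0->1: VV[0][0]++ -> VV[0]=[4, 5], msg_vec=[4, 5]; VV[1]=max(VV[1],msg_vec) then VV[1][1]++ -> VV[1]=[4, 6]
Final vectors: VV[0]=[4, 5]; VV[1]=[4, 6]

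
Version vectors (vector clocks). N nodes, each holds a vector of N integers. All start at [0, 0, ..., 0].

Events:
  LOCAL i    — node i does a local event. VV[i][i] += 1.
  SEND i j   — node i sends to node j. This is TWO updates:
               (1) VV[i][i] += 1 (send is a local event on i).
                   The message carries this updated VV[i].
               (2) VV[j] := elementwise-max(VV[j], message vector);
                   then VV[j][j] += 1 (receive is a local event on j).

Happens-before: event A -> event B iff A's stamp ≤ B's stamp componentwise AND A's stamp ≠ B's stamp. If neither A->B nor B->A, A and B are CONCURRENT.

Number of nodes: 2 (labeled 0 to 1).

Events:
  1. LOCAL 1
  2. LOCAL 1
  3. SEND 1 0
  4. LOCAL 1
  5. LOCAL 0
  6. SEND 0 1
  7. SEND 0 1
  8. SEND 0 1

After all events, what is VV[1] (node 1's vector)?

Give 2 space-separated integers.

Answer: 5 7

Derivation:
Initial: VV[0]=[0, 0]
Initial: VV[1]=[0, 0]
Event 1: LOCAL 1: VV[1][1]++ -> VV[1]=[0, 1]
Event 2: LOCAL 1: VV[1][1]++ -> VV[1]=[0, 2]
Event 3: SEND 1->0: VV[1][1]++ -> VV[1]=[0, 3], msg_vec=[0, 3]; VV[0]=max(VV[0],msg_vec) then VV[0][0]++ -> VV[0]=[1, 3]
Event 4: LOCAL 1: VV[1][1]++ -> VV[1]=[0, 4]
Event 5: LOCAL 0: VV[0][0]++ -> VV[0]=[2, 3]
Event 6: SEND 0->1: VV[0][0]++ -> VV[0]=[3, 3], msg_vec=[3, 3]; VV[1]=max(VV[1],msg_vec) then VV[1][1]++ -> VV[1]=[3, 5]
Event 7: SEND 0->1: VV[0][0]++ -> VV[0]=[4, 3], msg_vec=[4, 3]; VV[1]=max(VV[1],msg_vec) then VV[1][1]++ -> VV[1]=[4, 6]
Event 8: SEND 0->1: VV[0][0]++ -> VV[0]=[5, 3], msg_vec=[5, 3]; VV[1]=max(VV[1],msg_vec) then VV[1][1]++ -> VV[1]=[5, 7]
Final vectors: VV[0]=[5, 3]; VV[1]=[5, 7]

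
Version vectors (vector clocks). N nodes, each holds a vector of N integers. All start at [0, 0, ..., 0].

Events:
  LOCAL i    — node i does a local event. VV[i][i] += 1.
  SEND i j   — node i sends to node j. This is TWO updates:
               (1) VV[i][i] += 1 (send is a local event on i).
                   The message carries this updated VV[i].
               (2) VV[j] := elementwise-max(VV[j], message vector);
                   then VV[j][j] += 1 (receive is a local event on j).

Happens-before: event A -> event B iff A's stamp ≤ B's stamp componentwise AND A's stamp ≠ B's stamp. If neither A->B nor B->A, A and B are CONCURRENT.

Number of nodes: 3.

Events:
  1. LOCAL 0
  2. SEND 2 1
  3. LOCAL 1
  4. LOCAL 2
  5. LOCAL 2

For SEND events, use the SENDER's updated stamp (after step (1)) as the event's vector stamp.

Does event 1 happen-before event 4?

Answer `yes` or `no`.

Answer: no

Derivation:
Initial: VV[0]=[0, 0, 0]
Initial: VV[1]=[0, 0, 0]
Initial: VV[2]=[0, 0, 0]
Event 1: LOCAL 0: VV[0][0]++ -> VV[0]=[1, 0, 0]
Event 2: SEND 2->1: VV[2][2]++ -> VV[2]=[0, 0, 1], msg_vec=[0, 0, 1]; VV[1]=max(VV[1],msg_vec) then VV[1][1]++ -> VV[1]=[0, 1, 1]
Event 3: LOCAL 1: VV[1][1]++ -> VV[1]=[0, 2, 1]
Event 4: LOCAL 2: VV[2][2]++ -> VV[2]=[0, 0, 2]
Event 5: LOCAL 2: VV[2][2]++ -> VV[2]=[0, 0, 3]
Event 1 stamp: [1, 0, 0]
Event 4 stamp: [0, 0, 2]
[1, 0, 0] <= [0, 0, 2]? False. Equal? False. Happens-before: False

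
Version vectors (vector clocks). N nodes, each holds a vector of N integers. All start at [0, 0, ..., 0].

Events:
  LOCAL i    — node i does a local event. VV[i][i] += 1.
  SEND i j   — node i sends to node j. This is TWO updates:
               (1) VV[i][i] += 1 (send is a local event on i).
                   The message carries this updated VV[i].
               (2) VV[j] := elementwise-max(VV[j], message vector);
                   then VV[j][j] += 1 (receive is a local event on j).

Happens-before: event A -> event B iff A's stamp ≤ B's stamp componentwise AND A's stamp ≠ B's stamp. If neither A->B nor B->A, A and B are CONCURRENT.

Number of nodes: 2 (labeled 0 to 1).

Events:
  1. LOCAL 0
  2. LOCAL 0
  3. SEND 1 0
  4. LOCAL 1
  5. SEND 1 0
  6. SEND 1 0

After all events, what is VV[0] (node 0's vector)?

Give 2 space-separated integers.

Initial: VV[0]=[0, 0]
Initial: VV[1]=[0, 0]
Event 1: LOCAL 0: VV[0][0]++ -> VV[0]=[1, 0]
Event 2: LOCAL 0: VV[0][0]++ -> VV[0]=[2, 0]
Event 3: SEND 1->0: VV[1][1]++ -> VV[1]=[0, 1], msg_vec=[0, 1]; VV[0]=max(VV[0],msg_vec) then VV[0][0]++ -> VV[0]=[3, 1]
Event 4: LOCAL 1: VV[1][1]++ -> VV[1]=[0, 2]
Event 5: SEND 1->0: VV[1][1]++ -> VV[1]=[0, 3], msg_vec=[0, 3]; VV[0]=max(VV[0],msg_vec) then VV[0][0]++ -> VV[0]=[4, 3]
Event 6: SEND 1->0: VV[1][1]++ -> VV[1]=[0, 4], msg_vec=[0, 4]; VV[0]=max(VV[0],msg_vec) then VV[0][0]++ -> VV[0]=[5, 4]
Final vectors: VV[0]=[5, 4]; VV[1]=[0, 4]

Answer: 5 4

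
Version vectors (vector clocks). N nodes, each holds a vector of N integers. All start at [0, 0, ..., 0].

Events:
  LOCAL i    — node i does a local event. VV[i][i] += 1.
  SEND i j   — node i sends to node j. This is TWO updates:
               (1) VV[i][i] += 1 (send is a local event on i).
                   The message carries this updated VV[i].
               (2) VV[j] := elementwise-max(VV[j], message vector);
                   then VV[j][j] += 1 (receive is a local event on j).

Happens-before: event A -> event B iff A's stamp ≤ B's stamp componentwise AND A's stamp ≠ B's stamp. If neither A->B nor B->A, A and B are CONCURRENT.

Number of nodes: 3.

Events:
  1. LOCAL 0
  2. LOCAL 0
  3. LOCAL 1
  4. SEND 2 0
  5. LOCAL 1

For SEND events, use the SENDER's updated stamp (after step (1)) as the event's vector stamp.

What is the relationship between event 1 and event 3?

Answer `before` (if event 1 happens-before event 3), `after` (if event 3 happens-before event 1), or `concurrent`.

Initial: VV[0]=[0, 0, 0]
Initial: VV[1]=[0, 0, 0]
Initial: VV[2]=[0, 0, 0]
Event 1: LOCAL 0: VV[0][0]++ -> VV[0]=[1, 0, 0]
Event 2: LOCAL 0: VV[0][0]++ -> VV[0]=[2, 0, 0]
Event 3: LOCAL 1: VV[1][1]++ -> VV[1]=[0, 1, 0]
Event 4: SEND 2->0: VV[2][2]++ -> VV[2]=[0, 0, 1], msg_vec=[0, 0, 1]; VV[0]=max(VV[0],msg_vec) then VV[0][0]++ -> VV[0]=[3, 0, 1]
Event 5: LOCAL 1: VV[1][1]++ -> VV[1]=[0, 2, 0]
Event 1 stamp: [1, 0, 0]
Event 3 stamp: [0, 1, 0]
[1, 0, 0] <= [0, 1, 0]? False
[0, 1, 0] <= [1, 0, 0]? False
Relation: concurrent

Answer: concurrent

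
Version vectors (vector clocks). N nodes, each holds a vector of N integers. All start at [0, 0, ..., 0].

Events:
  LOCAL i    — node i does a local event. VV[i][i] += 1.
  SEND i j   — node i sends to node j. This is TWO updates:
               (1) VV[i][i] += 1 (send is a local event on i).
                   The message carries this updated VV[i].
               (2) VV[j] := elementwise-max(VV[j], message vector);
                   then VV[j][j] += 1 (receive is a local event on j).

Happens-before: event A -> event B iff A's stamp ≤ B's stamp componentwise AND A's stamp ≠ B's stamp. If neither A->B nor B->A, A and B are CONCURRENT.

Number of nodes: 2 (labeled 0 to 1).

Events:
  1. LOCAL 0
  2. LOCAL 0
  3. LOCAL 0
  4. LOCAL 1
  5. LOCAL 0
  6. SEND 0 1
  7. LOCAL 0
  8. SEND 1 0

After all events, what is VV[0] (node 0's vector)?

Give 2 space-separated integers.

Answer: 7 3

Derivation:
Initial: VV[0]=[0, 0]
Initial: VV[1]=[0, 0]
Event 1: LOCAL 0: VV[0][0]++ -> VV[0]=[1, 0]
Event 2: LOCAL 0: VV[0][0]++ -> VV[0]=[2, 0]
Event 3: LOCAL 0: VV[0][0]++ -> VV[0]=[3, 0]
Event 4: LOCAL 1: VV[1][1]++ -> VV[1]=[0, 1]
Event 5: LOCAL 0: VV[0][0]++ -> VV[0]=[4, 0]
Event 6: SEND 0->1: VV[0][0]++ -> VV[0]=[5, 0], msg_vec=[5, 0]; VV[1]=max(VV[1],msg_vec) then VV[1][1]++ -> VV[1]=[5, 2]
Event 7: LOCAL 0: VV[0][0]++ -> VV[0]=[6, 0]
Event 8: SEND 1->0: VV[1][1]++ -> VV[1]=[5, 3], msg_vec=[5, 3]; VV[0]=max(VV[0],msg_vec) then VV[0][0]++ -> VV[0]=[7, 3]
Final vectors: VV[0]=[7, 3]; VV[1]=[5, 3]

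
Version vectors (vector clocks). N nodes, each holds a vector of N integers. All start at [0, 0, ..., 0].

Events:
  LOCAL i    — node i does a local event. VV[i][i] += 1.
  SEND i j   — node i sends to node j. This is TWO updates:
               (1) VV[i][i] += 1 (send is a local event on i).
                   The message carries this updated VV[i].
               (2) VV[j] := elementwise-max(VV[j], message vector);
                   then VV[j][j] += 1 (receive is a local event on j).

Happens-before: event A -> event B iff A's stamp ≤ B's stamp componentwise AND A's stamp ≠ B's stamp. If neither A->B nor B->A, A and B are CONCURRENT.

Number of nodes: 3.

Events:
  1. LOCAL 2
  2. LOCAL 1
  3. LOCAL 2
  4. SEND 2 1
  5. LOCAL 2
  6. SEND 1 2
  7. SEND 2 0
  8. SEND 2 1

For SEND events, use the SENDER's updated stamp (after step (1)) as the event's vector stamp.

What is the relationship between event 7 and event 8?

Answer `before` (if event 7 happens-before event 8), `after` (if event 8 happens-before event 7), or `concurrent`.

Answer: before

Derivation:
Initial: VV[0]=[0, 0, 0]
Initial: VV[1]=[0, 0, 0]
Initial: VV[2]=[0, 0, 0]
Event 1: LOCAL 2: VV[2][2]++ -> VV[2]=[0, 0, 1]
Event 2: LOCAL 1: VV[1][1]++ -> VV[1]=[0, 1, 0]
Event 3: LOCAL 2: VV[2][2]++ -> VV[2]=[0, 0, 2]
Event 4: SEND 2->1: VV[2][2]++ -> VV[2]=[0, 0, 3], msg_vec=[0, 0, 3]; VV[1]=max(VV[1],msg_vec) then VV[1][1]++ -> VV[1]=[0, 2, 3]
Event 5: LOCAL 2: VV[2][2]++ -> VV[2]=[0, 0, 4]
Event 6: SEND 1->2: VV[1][1]++ -> VV[1]=[0, 3, 3], msg_vec=[0, 3, 3]; VV[2]=max(VV[2],msg_vec) then VV[2][2]++ -> VV[2]=[0, 3, 5]
Event 7: SEND 2->0: VV[2][2]++ -> VV[2]=[0, 3, 6], msg_vec=[0, 3, 6]; VV[0]=max(VV[0],msg_vec) then VV[0][0]++ -> VV[0]=[1, 3, 6]
Event 8: SEND 2->1: VV[2][2]++ -> VV[2]=[0, 3, 7], msg_vec=[0, 3, 7]; VV[1]=max(VV[1],msg_vec) then VV[1][1]++ -> VV[1]=[0, 4, 7]
Event 7 stamp: [0, 3, 6]
Event 8 stamp: [0, 3, 7]
[0, 3, 6] <= [0, 3, 7]? True
[0, 3, 7] <= [0, 3, 6]? False
Relation: before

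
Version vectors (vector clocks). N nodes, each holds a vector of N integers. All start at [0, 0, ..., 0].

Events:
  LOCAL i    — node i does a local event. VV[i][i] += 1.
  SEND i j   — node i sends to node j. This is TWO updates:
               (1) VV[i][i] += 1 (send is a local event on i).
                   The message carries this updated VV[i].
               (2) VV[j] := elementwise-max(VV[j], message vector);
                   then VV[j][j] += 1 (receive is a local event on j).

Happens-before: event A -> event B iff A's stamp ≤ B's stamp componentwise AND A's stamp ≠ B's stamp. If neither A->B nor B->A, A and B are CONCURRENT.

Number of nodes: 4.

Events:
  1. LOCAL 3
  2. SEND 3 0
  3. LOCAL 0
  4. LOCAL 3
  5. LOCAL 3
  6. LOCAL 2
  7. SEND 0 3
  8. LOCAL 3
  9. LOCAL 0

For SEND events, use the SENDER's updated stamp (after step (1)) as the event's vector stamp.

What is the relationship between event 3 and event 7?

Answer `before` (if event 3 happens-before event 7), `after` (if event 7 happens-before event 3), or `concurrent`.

Initial: VV[0]=[0, 0, 0, 0]
Initial: VV[1]=[0, 0, 0, 0]
Initial: VV[2]=[0, 0, 0, 0]
Initial: VV[3]=[0, 0, 0, 0]
Event 1: LOCAL 3: VV[3][3]++ -> VV[3]=[0, 0, 0, 1]
Event 2: SEND 3->0: VV[3][3]++ -> VV[3]=[0, 0, 0, 2], msg_vec=[0, 0, 0, 2]; VV[0]=max(VV[0],msg_vec) then VV[0][0]++ -> VV[0]=[1, 0, 0, 2]
Event 3: LOCAL 0: VV[0][0]++ -> VV[0]=[2, 0, 0, 2]
Event 4: LOCAL 3: VV[3][3]++ -> VV[3]=[0, 0, 0, 3]
Event 5: LOCAL 3: VV[3][3]++ -> VV[3]=[0, 0, 0, 4]
Event 6: LOCAL 2: VV[2][2]++ -> VV[2]=[0, 0, 1, 0]
Event 7: SEND 0->3: VV[0][0]++ -> VV[0]=[3, 0, 0, 2], msg_vec=[3, 0, 0, 2]; VV[3]=max(VV[3],msg_vec) then VV[3][3]++ -> VV[3]=[3, 0, 0, 5]
Event 8: LOCAL 3: VV[3][3]++ -> VV[3]=[3, 0, 0, 6]
Event 9: LOCAL 0: VV[0][0]++ -> VV[0]=[4, 0, 0, 2]
Event 3 stamp: [2, 0, 0, 2]
Event 7 stamp: [3, 0, 0, 2]
[2, 0, 0, 2] <= [3, 0, 0, 2]? True
[3, 0, 0, 2] <= [2, 0, 0, 2]? False
Relation: before

Answer: before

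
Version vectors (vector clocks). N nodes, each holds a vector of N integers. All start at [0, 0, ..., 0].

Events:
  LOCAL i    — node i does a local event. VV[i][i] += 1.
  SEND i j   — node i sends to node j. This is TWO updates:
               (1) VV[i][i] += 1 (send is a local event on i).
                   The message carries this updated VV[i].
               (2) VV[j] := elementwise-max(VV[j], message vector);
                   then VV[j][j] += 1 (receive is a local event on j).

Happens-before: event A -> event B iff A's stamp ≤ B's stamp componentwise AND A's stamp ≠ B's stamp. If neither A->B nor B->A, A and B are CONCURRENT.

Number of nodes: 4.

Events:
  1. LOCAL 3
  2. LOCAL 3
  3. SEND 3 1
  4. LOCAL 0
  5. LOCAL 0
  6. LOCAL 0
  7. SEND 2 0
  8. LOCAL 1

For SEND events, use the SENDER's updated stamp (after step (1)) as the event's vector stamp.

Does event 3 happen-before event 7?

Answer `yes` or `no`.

Answer: no

Derivation:
Initial: VV[0]=[0, 0, 0, 0]
Initial: VV[1]=[0, 0, 0, 0]
Initial: VV[2]=[0, 0, 0, 0]
Initial: VV[3]=[0, 0, 0, 0]
Event 1: LOCAL 3: VV[3][3]++ -> VV[3]=[0, 0, 0, 1]
Event 2: LOCAL 3: VV[3][3]++ -> VV[3]=[0, 0, 0, 2]
Event 3: SEND 3->1: VV[3][3]++ -> VV[3]=[0, 0, 0, 3], msg_vec=[0, 0, 0, 3]; VV[1]=max(VV[1],msg_vec) then VV[1][1]++ -> VV[1]=[0, 1, 0, 3]
Event 4: LOCAL 0: VV[0][0]++ -> VV[0]=[1, 0, 0, 0]
Event 5: LOCAL 0: VV[0][0]++ -> VV[0]=[2, 0, 0, 0]
Event 6: LOCAL 0: VV[0][0]++ -> VV[0]=[3, 0, 0, 0]
Event 7: SEND 2->0: VV[2][2]++ -> VV[2]=[0, 0, 1, 0], msg_vec=[0, 0, 1, 0]; VV[0]=max(VV[0],msg_vec) then VV[0][0]++ -> VV[0]=[4, 0, 1, 0]
Event 8: LOCAL 1: VV[1][1]++ -> VV[1]=[0, 2, 0, 3]
Event 3 stamp: [0, 0, 0, 3]
Event 7 stamp: [0, 0, 1, 0]
[0, 0, 0, 3] <= [0, 0, 1, 0]? False. Equal? False. Happens-before: False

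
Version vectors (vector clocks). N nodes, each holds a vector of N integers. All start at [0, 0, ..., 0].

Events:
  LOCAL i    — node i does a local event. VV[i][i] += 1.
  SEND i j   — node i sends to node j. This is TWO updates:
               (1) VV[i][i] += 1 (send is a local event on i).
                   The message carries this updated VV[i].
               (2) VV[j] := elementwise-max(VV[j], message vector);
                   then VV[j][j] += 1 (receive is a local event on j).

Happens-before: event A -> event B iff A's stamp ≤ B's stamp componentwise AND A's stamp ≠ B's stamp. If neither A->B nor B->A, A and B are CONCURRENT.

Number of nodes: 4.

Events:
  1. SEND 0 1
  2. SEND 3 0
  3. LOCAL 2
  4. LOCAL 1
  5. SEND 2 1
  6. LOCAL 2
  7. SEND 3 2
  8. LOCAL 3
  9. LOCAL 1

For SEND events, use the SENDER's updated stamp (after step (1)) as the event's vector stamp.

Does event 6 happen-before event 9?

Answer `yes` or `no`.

Initial: VV[0]=[0, 0, 0, 0]
Initial: VV[1]=[0, 0, 0, 0]
Initial: VV[2]=[0, 0, 0, 0]
Initial: VV[3]=[0, 0, 0, 0]
Event 1: SEND 0->1: VV[0][0]++ -> VV[0]=[1, 0, 0, 0], msg_vec=[1, 0, 0, 0]; VV[1]=max(VV[1],msg_vec) then VV[1][1]++ -> VV[1]=[1, 1, 0, 0]
Event 2: SEND 3->0: VV[3][3]++ -> VV[3]=[0, 0, 0, 1], msg_vec=[0, 0, 0, 1]; VV[0]=max(VV[0],msg_vec) then VV[0][0]++ -> VV[0]=[2, 0, 0, 1]
Event 3: LOCAL 2: VV[2][2]++ -> VV[2]=[0, 0, 1, 0]
Event 4: LOCAL 1: VV[1][1]++ -> VV[1]=[1, 2, 0, 0]
Event 5: SEND 2->1: VV[2][2]++ -> VV[2]=[0, 0, 2, 0], msg_vec=[0, 0, 2, 0]; VV[1]=max(VV[1],msg_vec) then VV[1][1]++ -> VV[1]=[1, 3, 2, 0]
Event 6: LOCAL 2: VV[2][2]++ -> VV[2]=[0, 0, 3, 0]
Event 7: SEND 3->2: VV[3][3]++ -> VV[3]=[0, 0, 0, 2], msg_vec=[0, 0, 0, 2]; VV[2]=max(VV[2],msg_vec) then VV[2][2]++ -> VV[2]=[0, 0, 4, 2]
Event 8: LOCAL 3: VV[3][3]++ -> VV[3]=[0, 0, 0, 3]
Event 9: LOCAL 1: VV[1][1]++ -> VV[1]=[1, 4, 2, 0]
Event 6 stamp: [0, 0, 3, 0]
Event 9 stamp: [1, 4, 2, 0]
[0, 0, 3, 0] <= [1, 4, 2, 0]? False. Equal? False. Happens-before: False

Answer: no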